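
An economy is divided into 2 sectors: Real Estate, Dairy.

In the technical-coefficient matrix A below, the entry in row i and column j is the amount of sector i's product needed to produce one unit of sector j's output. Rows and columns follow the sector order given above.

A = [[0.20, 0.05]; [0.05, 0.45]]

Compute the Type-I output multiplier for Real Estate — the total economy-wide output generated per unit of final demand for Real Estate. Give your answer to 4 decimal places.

I − A =
  [   0.80    -0.05]
  [  -0.05     0.55]
det(I−A) = (0.80)(0.55) − (-0.05)(-0.05) = 0.4375
adj(I−A) = [[0.55, 0.05], [0.05, 0.80]]
(I − A)⁻¹ = adj(I−A) / det(I−A) ≈
  [   1.25714     0.11429]
  [   0.11429     1.82857]
The output multiplier for sector j is the column-j sum of the Leontief inverse (I − A)⁻¹ = adj(I−A) / det(I−A).
Column R of adj(I−A): (0.55, 0.05); det(I−A) = 0.4375.
m_R = (0.55 + 0.05) / 0.4375 = 0.60 / 0.4375 ≈ 1.3714.

m_R = 1.3714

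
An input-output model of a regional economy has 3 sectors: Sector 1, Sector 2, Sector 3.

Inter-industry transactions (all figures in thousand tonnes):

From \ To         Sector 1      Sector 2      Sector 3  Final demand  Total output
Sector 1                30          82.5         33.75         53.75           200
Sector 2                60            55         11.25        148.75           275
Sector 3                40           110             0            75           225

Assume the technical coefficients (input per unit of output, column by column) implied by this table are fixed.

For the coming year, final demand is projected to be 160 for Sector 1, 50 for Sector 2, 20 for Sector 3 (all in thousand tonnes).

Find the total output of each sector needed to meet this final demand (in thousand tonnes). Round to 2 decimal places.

Technical coefficients a_ij = z_ij / X_j:
  a_11 = 30/200 = 0.15, a_21 = 60/200 = 0.30, a_31 = 40/200 = 0.20
  a_12 = 82.5/275 = 0.30, a_22 = 55/275 = 0.20, a_32 = 110/275 = 0.40
  a_13 = 33.75/225 = 0.15, a_23 = 11.25/225 = 0.05, a_33 = 0/225 = 0.00
I − A =
  [   0.85    -0.30    -0.15]
  [  -0.30     0.80    -0.05]
  [  -0.20    -0.40     1.00]
Cofactors of I−A, C_ij = (−1)^(i+j)·(minor ij) (rows/columns in the sector order above):
  C_11 = (0.80)(1.00) − (-0.05)(-0.40) = 0.7800
  C_12 = −[(-0.30)(1.00) − (-0.05)(-0.20)] = 0.3100
  C_13 = (-0.30)(-0.40) − (0.80)(-0.20) = 0.2800
  C_21 = −[(-0.30)(1.00) − (-0.15)(-0.40)] = 0.3600
  C_22 = (0.85)(1.00) − (-0.15)(-0.20) = 0.8200
  C_23 = −[(0.85)(-0.40) − (-0.30)(-0.20)] = 0.4000
  C_31 = (-0.30)(-0.05) − (-0.15)(0.80) = 0.1350
  C_32 = −[(0.85)(-0.05) − (-0.15)(-0.30)] = 0.0875
  C_33 = (0.85)(0.80) − (-0.30)(-0.30) = 0.5900
det(I−A) = Σ_j (I−A)_1j·C_1j = (0.85)(0.7800) + (-0.30)(0.3100) + (-0.15)(0.2800) = 0.5280
adj(I−A) = Cᵀ =
  [ 0.7800   0.3600   0.1350]
  [ 0.3100   0.8200   0.0875]
  [ 0.2800   0.4000   0.5900]
(I − A)⁻¹ = adj(I−A) / det(I−A) ≈
  [   1.4773     0.6818     0.2557]
  [   0.5871     1.5530     0.1657]
  [   0.5303     0.7576     1.1174]
x = (I − A)⁻¹ d = adj(I−A)·d / det(I−A), with det(I−A) = 0.5280:
  x_1 = (0.7800·160 + 0.3600·50 + 0.1350·20) / 0.5280 = 145.50 / 0.5280 ≈ 275.57
  x_2 = (0.3100·160 + 0.8200·50 + 0.0875·20) / 0.5280 = 92.35 / 0.5280 ≈ 174.91
  x_3 = (0.2800·160 + 0.4000·50 + 0.5900·20) / 0.5280 = 76.60 / 0.5280 ≈ 145.08

x_1 = 275.57, x_2 = 174.91, x_3 = 145.08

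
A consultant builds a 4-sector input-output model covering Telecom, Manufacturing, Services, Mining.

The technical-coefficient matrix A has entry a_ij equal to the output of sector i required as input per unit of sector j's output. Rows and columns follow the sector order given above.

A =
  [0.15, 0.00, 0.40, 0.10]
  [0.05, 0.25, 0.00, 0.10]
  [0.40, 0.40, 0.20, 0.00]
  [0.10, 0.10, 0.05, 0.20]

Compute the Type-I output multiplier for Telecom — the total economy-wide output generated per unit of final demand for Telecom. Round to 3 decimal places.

m_1 = 2.933

I − A =
  [   0.85     0.00    -0.40    -0.10]
  [  -0.05     0.75     0.00    -0.10]
  [  -0.40    -0.40     0.80     0.00]
  [  -0.10    -0.10    -0.05     0.80]
Compute the cofactors C_ij = (−1)^(i+j)·(3×3 minor ij) of I−A; the adjugate is their transpose:
adj(I−A) = Cᵀ =
  [ 0.470000   0.138000   0.239750   0.076000]
  [ 0.042000   0.406000   0.024500   0.056000]
  [ 0.256000   0.272000   0.493500   0.066000]
  [ 0.080000   0.085000   0.063875   0.382000]
det(I−A) = Σ_j (I−A)_1j·C_1j = (0.85)(0.470000) + (0.00)(0.042000) + (-0.40)(0.256000) + (-0.10)(0.080000) = 0.2891
(I − A)⁻¹ = adj(I−A) / det(I−A) ≈
  [   1.6257     0.4773     0.8293     0.2629]
  [   0.1453     1.4044     0.0847     0.1937]
  [   0.8855     0.9409     1.7070     0.2283]
  [   0.2767     0.2940     0.2209     1.3213]
The output multiplier for sector j is the column-j sum of the Leontief inverse (I − A)⁻¹ = adj(I−A) / det(I−A).
Column 1 of adj(I−A): (0.470000, 0.042000, 0.256000, 0.080000); det(I−A) = 0.2891.
m_1 = (0.470000 + 0.042000 + 0.256000 + 0.080000) / 0.2891 = 0.848 / 0.2891 ≈ 2.933.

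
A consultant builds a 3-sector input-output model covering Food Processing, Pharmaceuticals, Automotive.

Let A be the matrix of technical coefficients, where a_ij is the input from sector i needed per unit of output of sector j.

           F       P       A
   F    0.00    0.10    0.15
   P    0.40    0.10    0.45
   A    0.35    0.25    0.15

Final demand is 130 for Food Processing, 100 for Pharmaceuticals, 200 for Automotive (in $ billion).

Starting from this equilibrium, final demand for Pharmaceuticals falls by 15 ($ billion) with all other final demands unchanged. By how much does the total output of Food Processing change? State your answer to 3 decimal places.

I − A =
  [   1.00    -0.10    -0.15]
  [  -0.40     0.90    -0.45]
  [  -0.35    -0.25     0.85]
Cofactors of I−A, C_ij = (−1)^(i+j)·(minor ij) (rows/columns in the sector order above):
  C_11 = (0.90)(0.85) − (-0.45)(-0.25) = 0.6525
  C_12 = −[(-0.40)(0.85) − (-0.45)(-0.35)] = 0.4975
  C_13 = (-0.40)(-0.25) − (0.90)(-0.35) = 0.4150
  C_21 = −[(-0.10)(0.85) − (-0.15)(-0.25)] = 0.1225
  C_22 = (1.00)(0.85) − (-0.15)(-0.35) = 0.7975
  C_23 = −[(1.00)(-0.25) − (-0.10)(-0.35)] = 0.2850
  C_31 = (-0.10)(-0.45) − (-0.15)(0.90) = 0.1800
  C_32 = −[(1.00)(-0.45) − (-0.15)(-0.40)] = 0.5100
  C_33 = (1.00)(0.90) − (-0.10)(-0.40) = 0.8600
det(I−A) = Σ_j (I−A)_1j·C_1j = (1.00)(0.6525) + (-0.10)(0.4975) + (-0.15)(0.4150) = 0.5405
adj(I−A) = Cᵀ =
  [ 0.6525   0.1225   0.1800]
  [ 0.4975   0.7975   0.5100]
  [ 0.4150   0.2850   0.8600]
(I − A)⁻¹ = adj(I−A) / det(I−A) ≈
  [   1.2072     0.2266     0.3330]
  [   0.9204     1.4755     0.9436]
  [   0.7678     0.5273     1.5911]
Δx = (I − A)⁻¹ Δd with Δd having -15 in the Pharmaceuticals component and 0 elsewhere.
So Δx_F = L_FP · (-15), where L_FP = adj(I−A)_FP / det(I−A) = 0.1225 / 0.5405.
Δx_F = 0.1225 × (-15) / 0.5405 = -1.8375 / 0.5405 ≈ -3.400.

Δx_F = -3.400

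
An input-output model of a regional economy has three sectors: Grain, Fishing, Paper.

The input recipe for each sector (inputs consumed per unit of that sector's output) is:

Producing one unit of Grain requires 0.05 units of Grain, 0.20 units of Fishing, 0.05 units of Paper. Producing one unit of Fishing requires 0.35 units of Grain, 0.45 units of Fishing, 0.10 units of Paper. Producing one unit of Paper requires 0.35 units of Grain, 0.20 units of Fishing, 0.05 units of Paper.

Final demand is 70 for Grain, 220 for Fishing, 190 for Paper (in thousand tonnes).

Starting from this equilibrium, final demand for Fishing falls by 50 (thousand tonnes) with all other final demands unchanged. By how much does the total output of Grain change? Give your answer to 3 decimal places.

I − A =
  [   0.95    -0.35    -0.35]
  [  -0.20     0.55    -0.20]
  [  -0.05    -0.10     0.95]
Cofactors of I−A, C_ij = (−1)^(i+j)·(minor ij) (rows/columns in the sector order above):
  C_11 = (0.55)(0.95) − (-0.20)(-0.10) = 0.5025
  C_12 = −[(-0.20)(0.95) − (-0.20)(-0.05)] = 0.2000
  C_13 = (-0.20)(-0.10) − (0.55)(-0.05) = 0.0475
  C_21 = −[(-0.35)(0.95) − (-0.35)(-0.10)] = 0.3675
  C_22 = (0.95)(0.95) − (-0.35)(-0.05) = 0.8850
  C_23 = −[(0.95)(-0.10) − (-0.35)(-0.05)] = 0.1125
  C_31 = (-0.35)(-0.20) − (-0.35)(0.55) = 0.2625
  C_32 = −[(0.95)(-0.20) − (-0.35)(-0.20)] = 0.2600
  C_33 = (0.95)(0.55) − (-0.35)(-0.20) = 0.4525
det(I−A) = Σ_j (I−A)_1j·C_1j = (0.95)(0.5025) + (-0.35)(0.2000) + (-0.35)(0.0475) = 0.39075
adj(I−A) = Cᵀ =
  [ 0.5025   0.3675   0.2625]
  [ 0.2000   0.8850   0.2600]
  [ 0.0475   0.1125   0.4525]
(I − A)⁻¹ = adj(I−A) / det(I−A) ≈
  [   1.2860     0.9405     0.6718]
  [   0.5118     2.2649     0.6654]
  [   0.1216     0.2879     1.1580]
Δx = (I − A)⁻¹ Δd with Δd having -50 in the Fishing component and 0 elsewhere.
So Δx_1 = L_12 · (-50), where L_12 = adj(I−A)_12 / det(I−A) = 0.3675 / 0.39075.
Δx_1 = 0.3675 × (-50) / 0.39075 = -18.375 / 0.39075 ≈ -47.025.

Δx_1 = -47.025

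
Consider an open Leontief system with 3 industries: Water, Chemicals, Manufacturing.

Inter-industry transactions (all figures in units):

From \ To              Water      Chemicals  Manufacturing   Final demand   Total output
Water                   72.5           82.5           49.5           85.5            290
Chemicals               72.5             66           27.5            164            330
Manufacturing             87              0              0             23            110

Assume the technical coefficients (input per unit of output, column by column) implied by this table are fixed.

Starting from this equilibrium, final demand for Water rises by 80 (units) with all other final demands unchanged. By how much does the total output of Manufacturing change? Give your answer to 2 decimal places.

Technical coefficients a_ij = z_ij / X_j:
  a_11 = 72.5/290 = 0.25, a_21 = 72.5/290 = 0.25, a_31 = 87/290 = 0.30
  a_12 = 82.5/330 = 0.25, a_22 = 66/330 = 0.20, a_32 = 0/330 = 0.00
  a_13 = 49.5/110 = 0.45, a_23 = 27.5/110 = 0.25, a_33 = 0/110 = 0.00
I − A =
  [   0.75    -0.25    -0.45]
  [  -0.25     0.80    -0.25]
  [  -0.30     0.00     1.00]
Cofactors of I−A, C_ij = (−1)^(i+j)·(minor ij) (rows/columns in the sector order above):
  C_11 = (0.80)(1.00) − (-0.25)(0.00) = 0.8000
  C_12 = −[(-0.25)(1.00) − (-0.25)(-0.30)] = 0.3250
  C_13 = (-0.25)(0.00) − (0.80)(-0.30) = 0.2400
  C_21 = −[(-0.25)(1.00) − (-0.45)(0.00)] = 0.2500
  C_22 = (0.75)(1.00) − (-0.45)(-0.30) = 0.6150
  C_23 = −[(0.75)(0.00) − (-0.25)(-0.30)] = 0.0750
  C_31 = (-0.25)(-0.25) − (-0.45)(0.80) = 0.4225
  C_32 = −[(0.75)(-0.25) − (-0.45)(-0.25)] = 0.3000
  C_33 = (0.75)(0.80) − (-0.25)(-0.25) = 0.5375
det(I−A) = Σ_j (I−A)_1j·C_1j = (0.75)(0.8000) + (-0.25)(0.3250) + (-0.45)(0.2400) = 0.41075
adj(I−A) = Cᵀ =
  [ 0.8000   0.2500   0.4225]
  [ 0.3250   0.6150   0.3000]
  [ 0.2400   0.0750   0.5375]
(I − A)⁻¹ = adj(I−A) / det(I−A) ≈
  [   1.9477     0.6086     1.0286]
  [   0.7912     1.4973     0.7304]
  [   0.5843     0.1826     1.3086]
Δx = (I − A)⁻¹ Δd with Δd having +80 in the Water component and 0 elsewhere.
So Δx_3 = L_31 · (+80), where L_31 = adj(I−A)_31 / det(I−A) = 0.2400 / 0.41075.
Δx_3 = 0.2400 × (+80) / 0.41075 = 19.20 / 0.41075 ≈ 46.74.

Δx_3 = 46.74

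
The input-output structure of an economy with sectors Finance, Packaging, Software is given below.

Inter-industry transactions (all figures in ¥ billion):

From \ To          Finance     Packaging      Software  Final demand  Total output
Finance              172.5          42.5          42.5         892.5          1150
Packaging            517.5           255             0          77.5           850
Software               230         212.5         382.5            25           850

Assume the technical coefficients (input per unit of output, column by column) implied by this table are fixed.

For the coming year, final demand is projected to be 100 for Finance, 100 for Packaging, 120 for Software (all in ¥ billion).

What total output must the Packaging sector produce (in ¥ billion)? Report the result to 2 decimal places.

x_P = 242.18

Technical coefficients a_ij = z_ij / X_j:
  a_FF = 172.5/1150 = 0.15, a_PF = 517.5/1150 = 0.45, a_SF = 230/1150 = 0.20
  a_FP = 42.5/850 = 0.05, a_PP = 255/850 = 0.30, a_SP = 212.5/850 = 0.25
  a_FS = 42.5/850 = 0.05, a_PS = 0/850 = 0.00, a_SS = 382.5/850 = 0.45
I − A =
  [   0.85    -0.05    -0.05]
  [  -0.45     0.70     0.00]
  [  -0.20    -0.25     0.55]
Cofactors of I−A, C_ij = (−1)^(i+j)·(minor ij) (rows/columns in the sector order above):
  C_11 = (0.70)(0.55) − (0.00)(-0.25) = 0.3850
  C_12 = −[(-0.45)(0.55) − (0.00)(-0.20)] = 0.2475
  C_13 = (-0.45)(-0.25) − (0.70)(-0.20) = 0.2525
  C_21 = −[(-0.05)(0.55) − (-0.05)(-0.25)] = 0.0400
  C_22 = (0.85)(0.55) − (-0.05)(-0.20) = 0.4575
  C_23 = −[(0.85)(-0.25) − (-0.05)(-0.20)] = 0.2225
  C_31 = (-0.05)(0.00) − (-0.05)(0.70) = 0.0350
  C_32 = −[(0.85)(0.00) − (-0.05)(-0.45)] = 0.0225
  C_33 = (0.85)(0.70) − (-0.05)(-0.45) = 0.5725
det(I−A) = Σ_j (I−A)_1j·C_1j = (0.85)(0.3850) + (-0.05)(0.2475) + (-0.05)(0.2525) = 0.30225
adj(I−A) = Cᵀ =
  [ 0.3850   0.0400   0.0350]
  [ 0.2475   0.4575   0.0225]
  [ 0.2525   0.2225   0.5725]
(I − A)⁻¹ = adj(I−A) / det(I−A) ≈
  [   1.2738     0.1323     0.1158]
  [   0.8189     1.5136     0.0744]
  [   0.8354     0.7361     1.8941]
x = (I − A)⁻¹ d = adj(I−A)·d / det(I−A), with det(I−A) = 0.30225:
  x_F = (0.3850·100 + 0.0400·100 + 0.0350·120) / 0.30225 = 46.70 / 0.30225 ≈ 154.51
  x_P = (0.2475·100 + 0.4575·100 + 0.0225·120) / 0.30225 = 73.20 / 0.30225 ≈ 242.18
  x_S = (0.2525·100 + 0.2225·100 + 0.5725·120) / 0.30225 = 116.20 / 0.30225 ≈ 384.45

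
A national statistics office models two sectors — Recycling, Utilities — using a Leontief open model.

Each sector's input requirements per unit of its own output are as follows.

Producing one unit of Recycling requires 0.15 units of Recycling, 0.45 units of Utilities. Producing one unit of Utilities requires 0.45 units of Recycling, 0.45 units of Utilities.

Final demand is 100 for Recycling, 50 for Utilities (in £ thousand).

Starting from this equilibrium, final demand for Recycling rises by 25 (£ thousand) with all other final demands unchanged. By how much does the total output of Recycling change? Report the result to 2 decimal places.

I − A =
  [   0.85    -0.45]
  [  -0.45     0.55]
det(I−A) = (0.85)(0.55) − (-0.45)(-0.45) = 0.2650
adj(I−A) = [[0.55, 0.45], [0.45, 0.85]]
(I − A)⁻¹ = adj(I−A) / det(I−A) ≈
  [   2.0755     1.6981]
  [   1.6981     3.2075]
Δx = (I − A)⁻¹ Δd with Δd having +25 in the Recycling component and 0 elsewhere.
So Δx_R = L_RR · (+25), where L_RR = adj(I−A)_RR / det(I−A) = 0.55 / 0.2650.
Δx_R = 0.55 × (+25) / 0.2650 = 13.75 / 0.2650 ≈ 51.89.

Δx_R = 51.89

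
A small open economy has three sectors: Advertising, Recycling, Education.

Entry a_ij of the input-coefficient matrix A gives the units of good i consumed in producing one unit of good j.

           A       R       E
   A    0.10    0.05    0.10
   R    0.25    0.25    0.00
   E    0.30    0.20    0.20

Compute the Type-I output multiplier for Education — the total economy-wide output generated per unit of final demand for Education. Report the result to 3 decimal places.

I − A =
  [   0.90    -0.05    -0.10]
  [  -0.25     0.75     0.00]
  [  -0.30    -0.20     0.80]
Cofactors of I−A, C_ij = (−1)^(i+j)·(minor ij) (rows/columns in the sector order above):
  C_11 = (0.75)(0.80) − (0.00)(-0.20) = 0.6000
  C_12 = −[(-0.25)(0.80) − (0.00)(-0.30)] = 0.2000
  C_13 = (-0.25)(-0.20) − (0.75)(-0.30) = 0.2750
  C_21 = −[(-0.05)(0.80) − (-0.10)(-0.20)] = 0.0600
  C_22 = (0.90)(0.80) − (-0.10)(-0.30) = 0.6900
  C_23 = −[(0.90)(-0.20) − (-0.05)(-0.30)] = 0.1950
  C_31 = (-0.05)(0.00) − (-0.10)(0.75) = 0.0750
  C_32 = −[(0.90)(0.00) − (-0.10)(-0.25)] = 0.0250
  C_33 = (0.90)(0.75) − (-0.05)(-0.25) = 0.6625
det(I−A) = Σ_j (I−A)_1j·C_1j = (0.90)(0.6000) + (-0.05)(0.2000) + (-0.10)(0.2750) = 0.5025
adj(I−A) = Cᵀ =
  [ 0.6000   0.0600   0.0750]
  [ 0.2000   0.6900   0.0250]
  [ 0.2750   0.1950   0.6625]
(I − A)⁻¹ = adj(I−A) / det(I−A) ≈
  [   1.1940     0.1194     0.1493]
  [   0.3980     1.3731     0.0498]
  [   0.5473     0.3881     1.3184]
The output multiplier for sector j is the column-j sum of the Leontief inverse (I − A)⁻¹ = adj(I−A) / det(I−A).
Column E of adj(I−A): (0.0750, 0.0250, 0.6625); det(I−A) = 0.5025.
m_E = (0.0750 + 0.0250 + 0.6625) / 0.5025 = 0.7625 / 0.5025 ≈ 1.517.

m_E = 1.517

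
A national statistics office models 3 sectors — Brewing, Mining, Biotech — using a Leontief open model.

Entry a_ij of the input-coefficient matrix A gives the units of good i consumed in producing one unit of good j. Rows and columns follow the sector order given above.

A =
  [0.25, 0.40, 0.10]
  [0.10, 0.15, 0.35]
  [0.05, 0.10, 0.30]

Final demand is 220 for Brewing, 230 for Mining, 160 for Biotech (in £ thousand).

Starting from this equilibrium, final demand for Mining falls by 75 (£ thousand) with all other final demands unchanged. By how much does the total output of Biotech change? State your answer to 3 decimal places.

Δx_3 = -18.762

I − A =
  [   0.75    -0.40    -0.10]
  [  -0.10     0.85    -0.35]
  [  -0.05    -0.10     0.70]
Cofactors of I−A, C_ij = (−1)^(i+j)·(minor ij) (rows/columns in the sector order above):
  C_11 = (0.85)(0.70) − (-0.35)(-0.10) = 0.5600
  C_12 = −[(-0.10)(0.70) − (-0.35)(-0.05)] = 0.0875
  C_13 = (-0.10)(-0.10) − (0.85)(-0.05) = 0.0525
  C_21 = −[(-0.40)(0.70) − (-0.10)(-0.10)] = 0.2900
  C_22 = (0.75)(0.70) − (-0.10)(-0.05) = 0.5200
  C_23 = −[(0.75)(-0.10) − (-0.40)(-0.05)] = 0.0950
  C_31 = (-0.40)(-0.35) − (-0.10)(0.85) = 0.2250
  C_32 = −[(0.75)(-0.35) − (-0.10)(-0.10)] = 0.2725
  C_33 = (0.75)(0.85) − (-0.40)(-0.10) = 0.5975
det(I−A) = Σ_j (I−A)_1j·C_1j = (0.75)(0.5600) + (-0.40)(0.0875) + (-0.10)(0.0525) = 0.37975
adj(I−A) = Cᵀ =
  [ 0.5600   0.2900   0.2250]
  [ 0.0875   0.5200   0.2725]
  [ 0.0525   0.0950   0.5975]
(I − A)⁻¹ = adj(I−A) / det(I−A) ≈
  [   1.4747     0.7637     0.5925]
  [   0.2304     1.3693     0.7176]
  [   0.1382     0.2502     1.5734]
Δx = (I − A)⁻¹ Δd with Δd having -75 in the Mining component and 0 elsewhere.
So Δx_3 = L_32 · (-75), where L_32 = adj(I−A)_32 / det(I−A) = 0.0950 / 0.37975.
Δx_3 = 0.0950 × (-75) / 0.37975 = -7.125 / 0.37975 ≈ -18.762.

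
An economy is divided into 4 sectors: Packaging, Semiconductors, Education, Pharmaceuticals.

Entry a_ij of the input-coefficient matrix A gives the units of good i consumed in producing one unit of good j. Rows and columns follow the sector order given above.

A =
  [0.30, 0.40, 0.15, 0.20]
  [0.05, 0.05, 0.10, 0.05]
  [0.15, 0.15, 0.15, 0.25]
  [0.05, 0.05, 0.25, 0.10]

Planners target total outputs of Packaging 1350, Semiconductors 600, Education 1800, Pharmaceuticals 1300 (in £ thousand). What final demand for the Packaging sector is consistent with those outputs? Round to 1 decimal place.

d_1 = 175.0

I − A =
  [   0.70    -0.40    -0.15    -0.20]
  [  -0.05     0.95    -0.10    -0.05]
  [  -0.15    -0.15     0.85    -0.25]
  [  -0.05    -0.05    -0.25     0.90]
d = (I − A) x:
  d_1 = (+0.70)·1350 + (-0.40)·600 + (-0.15)·1800 + (-0.20)·1300 = 175.0
  d_2 = (-0.05)·1350 + (+0.95)·600 + (-0.10)·1800 + (-0.05)·1300 = 257.5
  d_3 = (-0.15)·1350 + (-0.15)·600 + (+0.85)·1800 + (-0.25)·1300 = 912.5
  d_4 = (-0.05)·1350 + (-0.05)·600 + (-0.25)·1800 + (+0.90)·1300 = 622.5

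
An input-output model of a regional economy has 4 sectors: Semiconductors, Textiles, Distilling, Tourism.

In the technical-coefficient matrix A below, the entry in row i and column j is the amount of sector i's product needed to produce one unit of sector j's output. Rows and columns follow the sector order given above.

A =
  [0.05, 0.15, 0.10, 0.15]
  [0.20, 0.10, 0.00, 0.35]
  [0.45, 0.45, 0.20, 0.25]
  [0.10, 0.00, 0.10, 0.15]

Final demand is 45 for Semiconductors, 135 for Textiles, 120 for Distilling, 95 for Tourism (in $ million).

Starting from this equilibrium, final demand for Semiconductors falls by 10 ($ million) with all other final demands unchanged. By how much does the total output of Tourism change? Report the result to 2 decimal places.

Δx_4 = -2.67

I − A =
  [   0.95    -0.15    -0.10    -0.15]
  [  -0.20     0.90     0.00    -0.35]
  [  -0.45    -0.45     0.80    -0.25]
  [  -0.10     0.00    -0.10     0.85]
Compute the cofactors C_ij = (−1)^(i+j)·(3×3 minor ij) of I−A; the adjugate is their transpose:
adj(I−A) = Cᵀ =
  [ 0.57375   0.14325   0.09525   0.18825]
  [ 0.17475   0.56275   0.05675   0.27925]
  [ 0.45900   0.41775   0.68250   0.45375]
  [ 0.12150   0.06600   0.09150   0.61050]
det(I−A) = Σ_j (I−A)_1j·C_1j = (0.95)(0.57375) + (-0.15)(0.17475) + (-0.10)(0.45900) + (-0.15)(0.12150) = 0.454725
(I − A)⁻¹ = adj(I−A) / det(I−A) ≈
  [   1.2618     0.3150     0.2095     0.4140]
  [   0.3843     1.2376     0.1248     0.6141]
  [   1.0094     0.9187     1.5009     0.9979]
  [   0.2672     0.1451     0.2012     1.3426]
Δx = (I − A)⁻¹ Δd with Δd having -10 in the Semiconductors component and 0 elsewhere.
So Δx_4 = L_41 · (-10), where L_41 = adj(I−A)_41 / det(I−A) = 0.12150 / 0.454725.
Δx_4 = 0.12150 × (-10) / 0.454725 = -1.215 / 0.454725 ≈ -2.67.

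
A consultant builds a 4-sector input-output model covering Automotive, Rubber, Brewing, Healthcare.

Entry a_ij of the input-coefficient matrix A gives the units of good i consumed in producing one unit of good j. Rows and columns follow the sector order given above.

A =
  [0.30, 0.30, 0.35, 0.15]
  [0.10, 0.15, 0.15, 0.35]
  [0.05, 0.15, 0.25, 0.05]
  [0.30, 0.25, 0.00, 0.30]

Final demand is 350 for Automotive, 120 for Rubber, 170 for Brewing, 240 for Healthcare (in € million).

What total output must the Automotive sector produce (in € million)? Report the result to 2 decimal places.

x_A = 1513.99

I − A =
  [   0.70    -0.30    -0.35    -0.15]
  [  -0.10     0.85    -0.15    -0.35]
  [  -0.05    -0.15     0.75    -0.05]
  [  -0.30    -0.25     0.00     0.70]
Compute the cofactors C_ij = (−1)^(i+j)·(3×3 minor ij) of I−A; the adjugate is their transpose:
adj(I−A) = Cᵀ =
  [ 0.363000   0.226750   0.214750   0.206500]
  [ 0.138750   0.316250   0.128000   0.197000]
  [ 0.065625   0.092375   0.260750   0.078875]
  [ 0.205125   0.210125   0.137750   0.385625]
det(I−A) = Σ_j (I−A)_1j·C_1j = (0.70)(0.363000) + (-0.30)(0.138750) + (-0.35)(0.065625) + (-0.15)(0.205125) = 0.1587375
(I − A)⁻¹ = adj(I−A) / det(I−A) ≈
  [   2.2868     1.4285     1.3529     1.3009]
  [   0.8741     1.9923     0.8064     1.2410]
  [   0.4134     0.5819     1.6426     0.4969]
  [   1.2922     1.3237     0.8678     2.4293]
x = (I − A)⁻¹ d = adj(I−A)·d / det(I−A), with det(I−A) = 0.1587375:
  x_A = (0.363000·350 + 0.226750·120 + 0.214750·170 + 0.206500·240) / 0.1587375 = 240.3275 / 0.1587375 ≈ 1513.99
  x_R = (0.138750·350 + 0.316250·120 + 0.128000·170 + 0.197000·240) / 0.1587375 = 155.5525 / 0.1587375 ≈ 979.94
  x_B = (0.065625·350 + 0.092375·120 + 0.260750·170 + 0.078875·240) / 0.1587375 = 97.31125 / 0.1587375 ≈ 613.03
  x_H = (0.205125·350 + 0.210125·120 + 0.137750·170 + 0.385625·240) / 0.1587375 = 212.97625 / 0.1587375 ≈ 1341.69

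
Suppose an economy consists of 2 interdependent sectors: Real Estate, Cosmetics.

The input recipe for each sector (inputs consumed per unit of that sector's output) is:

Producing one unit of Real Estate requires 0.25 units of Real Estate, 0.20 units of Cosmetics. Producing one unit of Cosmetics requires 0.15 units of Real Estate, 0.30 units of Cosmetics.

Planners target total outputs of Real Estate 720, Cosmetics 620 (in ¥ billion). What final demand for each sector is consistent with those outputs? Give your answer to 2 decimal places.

I − A =
  [   0.75    -0.15]
  [  -0.20     0.70]
d = (I − A) x:
  d_1 = (+0.75)·720 + (-0.15)·620 = 447.00
  d_2 = (-0.20)·720 + (+0.70)·620 = 290.00

d_1 = 447.00, d_2 = 290.00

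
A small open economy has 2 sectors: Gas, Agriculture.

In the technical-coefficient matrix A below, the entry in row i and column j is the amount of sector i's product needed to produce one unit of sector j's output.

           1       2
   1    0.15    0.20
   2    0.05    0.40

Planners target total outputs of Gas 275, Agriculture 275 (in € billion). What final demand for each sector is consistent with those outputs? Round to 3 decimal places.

d_1 = 178.750, d_2 = 151.250

I − A =
  [   0.85    -0.20]
  [  -0.05     0.60]
d = (I − A) x:
  d_1 = (+0.85)·275 + (-0.20)·275 = 178.750
  d_2 = (-0.05)·275 + (+0.60)·275 = 151.250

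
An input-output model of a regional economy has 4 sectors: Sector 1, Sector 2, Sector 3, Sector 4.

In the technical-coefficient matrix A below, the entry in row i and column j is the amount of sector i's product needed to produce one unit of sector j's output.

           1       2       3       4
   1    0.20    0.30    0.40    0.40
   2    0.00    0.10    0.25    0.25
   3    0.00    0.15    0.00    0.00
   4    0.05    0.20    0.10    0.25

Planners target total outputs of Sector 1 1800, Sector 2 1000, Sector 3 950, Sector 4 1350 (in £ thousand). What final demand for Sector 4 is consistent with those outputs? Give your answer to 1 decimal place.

I − A =
  [   0.80    -0.30    -0.40    -0.40]
  [   0.00     0.90    -0.25    -0.25]
  [   0.00    -0.15     1.00     0.00]
  [  -0.05    -0.20    -0.10     0.75]
d = (I − A) x:
  d_1 = (+0.80)·1800 + (-0.30)·1000 + (-0.40)·950 + (-0.40)·1350 = 220.0
  d_2 = (+0.00)·1800 + (+0.90)·1000 + (-0.25)·950 + (-0.25)·1350 = 325.0
  d_3 = (+0.00)·1800 + (-0.15)·1000 + (+1.00)·950 + (+0.00)·1350 = 800.0
  d_4 = (-0.05)·1800 + (-0.20)·1000 + (-0.10)·950 + (+0.75)·1350 = 627.5

d_4 = 627.5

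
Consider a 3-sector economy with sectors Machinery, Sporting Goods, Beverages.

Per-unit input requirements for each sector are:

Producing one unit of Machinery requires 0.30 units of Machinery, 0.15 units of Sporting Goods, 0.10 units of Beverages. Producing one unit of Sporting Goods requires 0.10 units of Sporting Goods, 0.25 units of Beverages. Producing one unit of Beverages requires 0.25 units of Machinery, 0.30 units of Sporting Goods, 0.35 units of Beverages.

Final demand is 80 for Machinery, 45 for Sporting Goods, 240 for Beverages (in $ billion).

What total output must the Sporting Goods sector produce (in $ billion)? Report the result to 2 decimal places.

x_S = 273.59

I − A =
  [   0.70     0.00    -0.25]
  [  -0.15     0.90    -0.30]
  [  -0.10    -0.25     0.65]
Cofactors of I−A, C_ij = (−1)^(i+j)·(minor ij) (rows/columns in the sector order above):
  C_11 = (0.90)(0.65) − (-0.30)(-0.25) = 0.5100
  C_12 = −[(-0.15)(0.65) − (-0.30)(-0.10)] = 0.1275
  C_13 = (-0.15)(-0.25) − (0.90)(-0.10) = 0.1275
  C_21 = −[(0.00)(0.65) − (-0.25)(-0.25)] = 0.0625
  C_22 = (0.70)(0.65) − (-0.25)(-0.10) = 0.4300
  C_23 = −[(0.70)(-0.25) − (0.00)(-0.10)] = 0.1750
  C_31 = (0.00)(-0.30) − (-0.25)(0.90) = 0.2250
  C_32 = −[(0.70)(-0.30) − (-0.25)(-0.15)] = 0.2475
  C_33 = (0.70)(0.90) − (0.00)(-0.15) = 0.6300
det(I−A) = Σ_j (I−A)_1j·C_1j = (0.70)(0.5100) + (0.00)(0.1275) + (-0.25)(0.1275) = 0.325125
adj(I−A) = Cᵀ =
  [ 0.5100   0.0625   0.2250]
  [ 0.1275   0.4300   0.2475]
  [ 0.1275   0.1750   0.6300]
(I − A)⁻¹ = adj(I−A) / det(I−A) ≈
  [   1.5686     0.1922     0.6920]
  [   0.3922     1.3226     0.7612]
  [   0.3922     0.5383     1.9377]
x = (I − A)⁻¹ d = adj(I−A)·d / det(I−A), with det(I−A) = 0.325125:
  x_M = (0.5100·80 + 0.0625·45 + 0.2250·240) / 0.325125 = 97.6125 / 0.325125 ≈ 300.23
  x_S = (0.1275·80 + 0.4300·45 + 0.2475·240) / 0.325125 = 88.95 / 0.325125 ≈ 273.59
  x_B = (0.1275·80 + 0.1750·45 + 0.6300·240) / 0.325125 = 169.275 / 0.325125 ≈ 520.65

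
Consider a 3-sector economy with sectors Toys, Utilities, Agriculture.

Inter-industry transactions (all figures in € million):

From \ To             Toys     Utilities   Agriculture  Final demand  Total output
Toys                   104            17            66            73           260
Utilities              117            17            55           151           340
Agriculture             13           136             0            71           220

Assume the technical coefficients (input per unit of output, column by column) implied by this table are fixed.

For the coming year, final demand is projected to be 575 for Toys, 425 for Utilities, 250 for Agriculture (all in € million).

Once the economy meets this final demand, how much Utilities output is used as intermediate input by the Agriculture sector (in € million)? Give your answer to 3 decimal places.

Technical coefficients a_ij = z_ij / X_j:
  a_TT = 104/260 = 0.40, a_UT = 117/260 = 0.45, a_AT = 13/260 = 0.05
  a_TU = 17/340 = 0.05, a_UU = 17/340 = 0.05, a_AU = 136/340 = 0.40
  a_TA = 66/220 = 0.30, a_UA = 55/220 = 0.25, a_AA = 0/220 = 0.00
I − A =
  [   0.60    -0.05    -0.30]
  [  -0.45     0.95    -0.25]
  [  -0.05    -0.40     1.00]
Cofactors of I−A, C_ij = (−1)^(i+j)·(minor ij) (rows/columns in the sector order above):
  C_11 = (0.95)(1.00) − (-0.25)(-0.40) = 0.8500
  C_12 = −[(-0.45)(1.00) − (-0.25)(-0.05)] = 0.4625
  C_13 = (-0.45)(-0.40) − (0.95)(-0.05) = 0.2275
  C_21 = −[(-0.05)(1.00) − (-0.30)(-0.40)] = 0.1700
  C_22 = (0.60)(1.00) − (-0.30)(-0.05) = 0.5850
  C_23 = −[(0.60)(-0.40) − (-0.05)(-0.05)] = 0.2425
  C_31 = (-0.05)(-0.25) − (-0.30)(0.95) = 0.2975
  C_32 = −[(0.60)(-0.25) − (-0.30)(-0.45)] = 0.2850
  C_33 = (0.60)(0.95) − (-0.05)(-0.45) = 0.5475
det(I−A) = Σ_j (I−A)_1j·C_1j = (0.60)(0.8500) + (-0.05)(0.4625) + (-0.30)(0.2275) = 0.418625
adj(I−A) = Cᵀ =
  [ 0.8500   0.1700   0.2975]
  [ 0.4625   0.5850   0.2850]
  [ 0.2275   0.2425   0.5475]
(I − A)⁻¹ = adj(I−A) / det(I−A) ≈
  [   2.0305     0.4061     0.7107]
  [   1.1048     1.3974     0.6808]
  [   0.5434     0.5793     1.3079]
First solve x = (I − A)⁻¹ d = adj(I−A)·d / det(I−A); in particular x_A = (0.2275·575 + 0.2425·425 + 0.5475·250) / 0.418625 = 370.75 / 0.418625 ≈ 885.63750.
Intermediate flow from U to A: z_UA = a_UA · x_A = 0.25 × 370.75 / 0.418625 = 92.6875 / 0.418625 ≈ 221.409.

z_UA = 221.409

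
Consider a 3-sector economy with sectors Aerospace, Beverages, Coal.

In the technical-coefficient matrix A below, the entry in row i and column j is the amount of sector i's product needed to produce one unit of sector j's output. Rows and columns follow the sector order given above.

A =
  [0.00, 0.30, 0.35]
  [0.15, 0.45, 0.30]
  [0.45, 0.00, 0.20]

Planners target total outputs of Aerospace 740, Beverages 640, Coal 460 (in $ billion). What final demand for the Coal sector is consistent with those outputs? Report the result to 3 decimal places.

d_C = 35.000

I − A =
  [   1.00    -0.30    -0.35]
  [  -0.15     0.55    -0.30]
  [  -0.45     0.00     0.80]
d = (I − A) x:
  d_A = (+1.00)·740 + (-0.30)·640 + (-0.35)·460 = 387.000
  d_B = (-0.15)·740 + (+0.55)·640 + (-0.30)·460 = 103.000
  d_C = (-0.45)·740 + (+0.00)·640 + (+0.80)·460 = 35.000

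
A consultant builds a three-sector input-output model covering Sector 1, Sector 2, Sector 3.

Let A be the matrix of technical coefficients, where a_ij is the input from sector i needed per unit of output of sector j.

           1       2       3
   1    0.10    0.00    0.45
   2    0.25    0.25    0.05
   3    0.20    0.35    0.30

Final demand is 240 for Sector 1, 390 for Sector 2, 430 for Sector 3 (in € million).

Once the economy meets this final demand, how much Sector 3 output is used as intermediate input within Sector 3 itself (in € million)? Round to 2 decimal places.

I − A =
  [   0.90     0.00    -0.45]
  [  -0.25     0.75    -0.05]
  [  -0.20    -0.35     0.70]
Cofactors of I−A, C_ij = (−1)^(i+j)·(minor ij) (rows/columns in the sector order above):
  C_11 = (0.75)(0.70) − (-0.05)(-0.35) = 0.5075
  C_12 = −[(-0.25)(0.70) − (-0.05)(-0.20)] = 0.1850
  C_13 = (-0.25)(-0.35) − (0.75)(-0.20) = 0.2375
  C_21 = −[(0.00)(0.70) − (-0.45)(-0.35)] = 0.1575
  C_22 = (0.90)(0.70) − (-0.45)(-0.20) = 0.5400
  C_23 = −[(0.90)(-0.35) − (0.00)(-0.20)] = 0.3150
  C_31 = (0.00)(-0.05) − (-0.45)(0.75) = 0.3375
  C_32 = −[(0.90)(-0.05) − (-0.45)(-0.25)] = 0.1575
  C_33 = (0.90)(0.75) − (0.00)(-0.25) = 0.6750
det(I−A) = Σ_j (I−A)_1j·C_1j = (0.90)(0.5075) + (0.00)(0.1850) + (-0.45)(0.2375) = 0.349875
adj(I−A) = Cᵀ =
  [ 0.5075   0.1575   0.3375]
  [ 0.1850   0.5400   0.1575]
  [ 0.2375   0.3150   0.6750]
(I − A)⁻¹ = adj(I−A) / det(I−A) ≈
  [   1.4505     0.4502     0.9646]
  [   0.5288     1.5434     0.4502]
  [   0.6788     0.9003     1.9293]
First solve x = (I − A)⁻¹ d = adj(I−A)·d / det(I−A); in particular x_3 = (0.2375·240 + 0.3150·390 + 0.6750·430) / 0.349875 = 470.10 / 0.349875 ≈ 1343.6227.
Intermediate flow from 3 to 3: z_33 = a_33 · x_3 = 0.30 × 470.10 / 0.349875 = 141.03 / 0.349875 ≈ 403.09.

z_33 = 403.09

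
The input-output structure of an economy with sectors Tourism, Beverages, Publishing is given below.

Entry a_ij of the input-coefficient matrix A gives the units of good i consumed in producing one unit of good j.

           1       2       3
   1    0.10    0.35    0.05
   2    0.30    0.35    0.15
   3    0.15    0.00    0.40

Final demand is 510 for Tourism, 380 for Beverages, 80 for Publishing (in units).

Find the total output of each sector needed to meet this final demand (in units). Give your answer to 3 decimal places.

x_1 = 1037.239, x_2 = 1153.951, x_3 = 392.643

I − A =
  [   0.90    -0.35    -0.05]
  [  -0.30     0.65    -0.15]
  [  -0.15     0.00     0.60]
Cofactors of I−A, C_ij = (−1)^(i+j)·(minor ij) (rows/columns in the sector order above):
  C_11 = (0.65)(0.60) − (-0.15)(0.00) = 0.3900
  C_12 = −[(-0.30)(0.60) − (-0.15)(-0.15)] = 0.2025
  C_13 = (-0.30)(0.00) − (0.65)(-0.15) = 0.0975
  C_21 = −[(-0.35)(0.60) − (-0.05)(0.00)] = 0.2100
  C_22 = (0.90)(0.60) − (-0.05)(-0.15) = 0.5325
  C_23 = −[(0.90)(0.00) − (-0.35)(-0.15)] = 0.0525
  C_31 = (-0.35)(-0.15) − (-0.05)(0.65) = 0.0850
  C_32 = −[(0.90)(-0.15) − (-0.05)(-0.30)] = 0.1500
  C_33 = (0.90)(0.65) − (-0.35)(-0.30) = 0.4800
det(I−A) = Σ_j (I−A)_1j·C_1j = (0.90)(0.3900) + (-0.35)(0.2025) + (-0.05)(0.0975) = 0.27525
adj(I−A) = Cᵀ =
  [ 0.3900   0.2100   0.0850]
  [ 0.2025   0.5325   0.1500]
  [ 0.0975   0.0525   0.4800]
(I − A)⁻¹ = adj(I−A) / det(I−A) ≈
  [   1.4169     0.7629     0.3088]
  [   0.7357     1.9346     0.5450]
  [   0.3542     0.1907     1.7439]
x = (I − A)⁻¹ d = adj(I−A)·d / det(I−A), with det(I−A) = 0.27525:
  x_1 = (0.3900·510 + 0.2100·380 + 0.0850·80) / 0.27525 = 285.50 / 0.27525 ≈ 1037.239
  x_2 = (0.2025·510 + 0.5325·380 + 0.1500·80) / 0.27525 = 317.625 / 0.27525 ≈ 1153.951
  x_3 = (0.0975·510 + 0.0525·380 + 0.4800·80) / 0.27525 = 108.075 / 0.27525 ≈ 392.643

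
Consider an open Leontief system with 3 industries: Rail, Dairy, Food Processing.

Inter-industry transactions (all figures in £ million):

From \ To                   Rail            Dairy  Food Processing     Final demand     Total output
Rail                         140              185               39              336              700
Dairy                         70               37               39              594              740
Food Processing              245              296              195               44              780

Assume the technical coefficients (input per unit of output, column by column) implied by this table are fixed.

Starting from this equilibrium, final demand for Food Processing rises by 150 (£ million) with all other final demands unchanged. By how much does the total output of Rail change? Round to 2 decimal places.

Technical coefficients a_ij = z_ij / X_j:
  a_11 = 140/700 = 0.20, a_21 = 70/700 = 0.10, a_31 = 245/700 = 0.35
  a_12 = 185/740 = 0.25, a_22 = 37/740 = 0.05, a_32 = 296/740 = 0.40
  a_13 = 39/780 = 0.05, a_23 = 39/780 = 0.05, a_33 = 195/780 = 0.25
I − A =
  [   0.80    -0.25    -0.05]
  [  -0.10     0.95    -0.05]
  [  -0.35    -0.40     0.75]
Cofactors of I−A, C_ij = (−1)^(i+j)·(minor ij) (rows/columns in the sector order above):
  C_11 = (0.95)(0.75) − (-0.05)(-0.40) = 0.6925
  C_12 = −[(-0.10)(0.75) − (-0.05)(-0.35)] = 0.0925
  C_13 = (-0.10)(-0.40) − (0.95)(-0.35) = 0.3725
  C_21 = −[(-0.25)(0.75) − (-0.05)(-0.40)] = 0.2075
  C_22 = (0.80)(0.75) − (-0.05)(-0.35) = 0.5825
  C_23 = −[(0.80)(-0.40) − (-0.25)(-0.35)] = 0.4075
  C_31 = (-0.25)(-0.05) − (-0.05)(0.95) = 0.0600
  C_32 = −[(0.80)(-0.05) − (-0.05)(-0.10)] = 0.0450
  C_33 = (0.80)(0.95) − (-0.25)(-0.10) = 0.7350
det(I−A) = Σ_j (I−A)_1j·C_1j = (0.80)(0.6925) + (-0.25)(0.0925) + (-0.05)(0.3725) = 0.51225
adj(I−A) = Cᵀ =
  [ 0.6925   0.2075   0.0600]
  [ 0.0925   0.5825   0.0450]
  [ 0.3725   0.4075   0.7350]
(I − A)⁻¹ = adj(I−A) / det(I−A) ≈
  [   1.3519     0.4051     0.1171]
  [   0.1806     1.1371     0.0878]
  [   0.7272     0.7955     1.4348]
Δx = (I − A)⁻¹ Δd with Δd having +150 in the Food Processing component and 0 elsewhere.
So Δx_1 = L_13 · (+150), where L_13 = adj(I−A)_13 / det(I−A) = 0.0600 / 0.51225.
Δx_1 = 0.0600 × (+150) / 0.51225 = 9.00 / 0.51225 ≈ 17.57.

Δx_1 = 17.57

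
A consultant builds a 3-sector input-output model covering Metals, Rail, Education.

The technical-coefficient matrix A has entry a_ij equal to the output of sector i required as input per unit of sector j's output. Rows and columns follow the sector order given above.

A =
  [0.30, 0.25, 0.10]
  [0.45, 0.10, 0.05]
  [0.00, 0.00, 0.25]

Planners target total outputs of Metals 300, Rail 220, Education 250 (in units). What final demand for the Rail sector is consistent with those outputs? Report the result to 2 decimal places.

d_R = 50.50

I − A =
  [   0.70    -0.25    -0.10]
  [  -0.45     0.90    -0.05]
  [   0.00     0.00     0.75]
d = (I − A) x:
  d_M = (+0.70)·300 + (-0.25)·220 + (-0.10)·250 = 130.00
  d_R = (-0.45)·300 + (+0.90)·220 + (-0.05)·250 = 50.50
  d_E = (+0.00)·300 + (+0.00)·220 + (+0.75)·250 = 187.50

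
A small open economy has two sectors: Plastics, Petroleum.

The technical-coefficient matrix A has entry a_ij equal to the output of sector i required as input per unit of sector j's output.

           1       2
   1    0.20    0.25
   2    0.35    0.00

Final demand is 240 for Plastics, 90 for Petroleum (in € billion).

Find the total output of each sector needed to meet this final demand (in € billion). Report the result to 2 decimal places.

I − A =
  [   0.80    -0.25]
  [  -0.35     1.00]
det(I−A) = (0.80)(1.00) − (-0.25)(-0.35) = 0.7125
adj(I−A) = [[1.00, 0.25], [0.35, 0.80]]
(I − A)⁻¹ = adj(I−A) / det(I−A) ≈
  [   1.4035     0.3509]
  [   0.4912     1.1228]
x = (I − A)⁻¹ d = adj(I−A)·d / det(I−A), with det(I−A) = 0.7125:
  x_1 = (1.00·240 + 0.25·90) / 0.7125 = 262.50 / 0.7125 ≈ 368.42
  x_2 = (0.35·240 + 0.80·90) / 0.7125 = 156.00 / 0.7125 ≈ 218.95

x_1 = 368.42, x_2 = 218.95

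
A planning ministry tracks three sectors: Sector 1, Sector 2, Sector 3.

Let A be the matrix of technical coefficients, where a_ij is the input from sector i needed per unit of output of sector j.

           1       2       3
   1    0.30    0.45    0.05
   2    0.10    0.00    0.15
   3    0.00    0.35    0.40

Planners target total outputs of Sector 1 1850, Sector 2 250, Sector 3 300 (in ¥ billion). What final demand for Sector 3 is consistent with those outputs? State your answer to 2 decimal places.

d_3 = 92.50

I − A =
  [   0.70    -0.45    -0.05]
  [  -0.10     1.00    -0.15]
  [   0.00    -0.35     0.60]
d = (I − A) x:
  d_1 = (+0.70)·1850 + (-0.45)·250 + (-0.05)·300 = 1167.50
  d_2 = (-0.10)·1850 + (+1.00)·250 + (-0.15)·300 = 20.00
  d_3 = (+0.00)·1850 + (-0.35)·250 + (+0.60)·300 = 92.50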